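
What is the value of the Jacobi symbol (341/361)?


Compute (341/361) via quadratic reciprocity:
  reciprocity: (341/361) -> +(361/341)
  reduce: (20/341)
  pull out 2: (2/341) = -1  (since 341 mod 8 = 5)
  pull out 2: (2/341) = -1  (since 341 mod 8 = 5)
  reciprocity: (5/341) -> +(341/5)
  reduce: (1/5)
  (1/5) = 1
Product of signs = 1

1


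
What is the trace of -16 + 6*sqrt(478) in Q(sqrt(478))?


Tr(a + b*sqrt(d)) = (a + b*sqrt(d)) + (a - b*sqrt(d)) = 2a
= 2 * (-16)
= -32

-32


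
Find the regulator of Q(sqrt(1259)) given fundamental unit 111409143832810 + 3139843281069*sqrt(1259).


epsilon = 111409143832810 + 3139843281069*sqrt(1259)
= 2.2282e+14
R = ln(2.2282e+14)
= 33.0374

33.0374


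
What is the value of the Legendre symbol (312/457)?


p = 457 is prime, so compute (312/457) with the reciprocity algorithm (Jacobi-symbol steps: pull out 2s via (2/n), flip via reciprocity, reduce):
  pull out 2: (2/457) = +1  (since 457 mod 8 = 1)
  pull out 2: (2/457) = +1  (since 457 mod 8 = 1)
  pull out 2: (2/457) = +1  (since 457 mod 8 = 1)
  reciprocity: (39/457) -> +(457/39)
  reduce: (28/39)
  pull out 2: (2/39) = +1  (since 39 mod 8 = 7)
  pull out 2: (2/39) = +1  (since 39 mod 8 = 7)
  reciprocity: (7/39) -> -(39/7)
  reduce: (4/7)
  pull out 2: (2/7) = +1  (since 7 mod 8 = 7)
  pull out 2: (2/7) = +1  (since 7 mod 8 = 7)
  (1/7) = 1
Product of signs = -1
(312/457) = -1

-1


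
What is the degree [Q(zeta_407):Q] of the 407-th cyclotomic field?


The degree equals Euler's totient phi(407).
407 = 11 * 37
phi(407) = 360

360


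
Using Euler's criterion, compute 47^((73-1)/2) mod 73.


p = 73 is prime and the exponent is (p-1)/2 = 36, so by Euler's criterion 47^36 = (47/73) = +1 or -1 mod 73.
Compute by square-and-multiply:
  36 = 32 + 4 (binary 100100)
  Repeated squaring mod 73: 47^1 = 47, 47^2 = 19, 47^4 = 69, 47^8 = 16, 47^16 = 37, 47^32 = 55
  47^36 = 47^32 * 47^4 = 55 * 69 mod 73
    55 * 69 = 3795 = 72 mod 73
  47^36 = 72 mod 73
Result 72 = p - 1 = -1 mod 73: 47 is a quadratic non-residue mod 73. As a residue in [0, p-1] the value is 72.
47^36 mod 73 = 72

72


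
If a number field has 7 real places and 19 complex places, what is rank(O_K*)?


By Dirichlet's unit theorem:
rank = r1 + r2 - 1
= 7 + 19 - 1
= 25

25


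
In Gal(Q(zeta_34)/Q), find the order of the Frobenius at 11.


The Frobenius at p in Gal(Q(zeta_n)/Q) = (Z/nZ)* is the class of p, so its order is ord_34(11), the smallest k >= 1 with 11^k = 1 mod 34.
n = 34 = 2 * 17, phi(34) = 16; the order divides phi(n).
Divisors of 16: 1, 2, 4, 8, 16
Repeated squaring mod 34: 11^1 = 11, 11^2 = 19, 11^4 = 21, 11^8 = 33, 11^16 = 1
Test divisors in increasing order:
  k=1: 11^1 = 11 mod 34
  k=2: 11^2 = 19 mod 34
  k=4: 11^4 = 21 mod 34
  k=8: 11^8 = 33 mod 34
  k=16: 11^16 = 1 mod 34  <- first divisor giving 1
Order = 16

16


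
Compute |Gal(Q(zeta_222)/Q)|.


|Gal(Q(zeta_222)/Q)| = phi(222)
= 72

72


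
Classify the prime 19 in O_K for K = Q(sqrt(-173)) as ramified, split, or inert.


K = Q(sqrt(-173)). Since d mod 4 = 3, disc(K) = -692.
Check p | disc: -692 mod 19 = 11.
p does not divide disc. Compute Legendre symbol (d/p):
17^((19-1)/2) mod 19 = 1
(d/p) = 1, so p splits: (p) = P*P' with e=1, f=1, g=2.
Therefore p is split.

split


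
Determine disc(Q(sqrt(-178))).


For K = Q(sqrt(d)) with d squarefree: disc(K) = d if d = 1 mod 4, and disc(K) = 4d if d = 2 or 3 mod 4.
Here d = -178, and d mod 4 = 2.
d = 2 mod 4, not 1 (O_K = Z[sqrt(d)]), so disc(K) = 4d = 4 * (-178) = -712

-712


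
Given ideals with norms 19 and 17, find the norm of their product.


N(IJ) = N(I) * N(J)
= 19 * 17
= 323

323


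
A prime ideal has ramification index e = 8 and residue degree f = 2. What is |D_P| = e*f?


|D_P| = e * f
= 8 * 2
= 16

16


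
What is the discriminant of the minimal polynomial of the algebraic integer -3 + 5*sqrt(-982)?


The element -3 + 5*sqrt(-982) has minimal polynomial:
x^2 + 6*x + 24559
Discriminant = (6)^2 - 4*(24559)
= 36 - 98236
= -98200

-98200


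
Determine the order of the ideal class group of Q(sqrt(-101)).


K = Q(sqrt(-101)). d mod 4 = 3, so D = disc(K) = 4d = -404
h(K) equals the number of primitive reduced positive-definite forms (a, b, c) = a*x^2 + b*x*y + c*y^2 with b^2 - 4ac = D,
where reduced means |b| <= a <= c, with b >= 0 whenever |b| = a or a = c, and primitive means gcd(a, b, c) = 1.
Reduced forces 3a^2 <= |D| = 404, so 1 <= a <= 11; b must have the parity of D, and c = (b^2 - D)/(4a) must be an integer >= a.
Enumerate a = 1..11, b in [-a, a]:
  a=1: (1, 0, 101)  [1]
  a=2: (2, 2, 51)  [1]
  a=3: (3, -2, 34), (3, 2, 34)  [2]
  a=4: none
  a=5: (5, -4, 21), (5, 4, 21)  [2]
  a=6: (6, -2, 17), (6, 2, 17)  [2]
  a=7: (7, -4, 15), (7, 4, 15)  [2]
  a=8: none
  a=9: (9, -8, 13), (9, 8, 13)  [2]
  a=10: (10, -6, 11), (10, 6, 11)  [2]
  a=11: none
Total reduced forms: 1 + 1 + 2 + 2 + 2 + 2 + 2 + 2 = 14
h = 14

14


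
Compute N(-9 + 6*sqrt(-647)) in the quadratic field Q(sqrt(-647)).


N(a + b*sqrt(d)) = a^2 - d*b^2
= (-9)^2 - (-647)*(6)^2
= 81 + 23292
= 23373

23373


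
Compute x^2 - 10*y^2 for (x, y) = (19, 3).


x^2 - d*y^2
= 19^2 - 10*3^2
= 361 - 90
= 271

271


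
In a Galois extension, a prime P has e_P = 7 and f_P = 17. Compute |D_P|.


|D_P| = e * f
= 7 * 17
= 119

119


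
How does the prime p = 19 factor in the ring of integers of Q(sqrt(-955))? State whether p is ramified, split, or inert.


K = Q(sqrt(-955)). Since d mod 4 = 1, disc(K) = -955.
Check p | disc: -955 mod 19 = 14.
p does not divide disc. Compute Legendre symbol (d/p):
14^((19-1)/2) mod 19 = -1
(d/p) = -1, so p is inert: (p) stays prime with e=1, f=2, g=1.
Therefore p is inert.

inert


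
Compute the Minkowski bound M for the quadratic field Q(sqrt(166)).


d = 166, d mod 4 = 2, so disc(K) = 4d = 664; |disc(K)| = 664
Real quadratic field, so n = 2, s = r2 = 0, r1 = 2
M = (n!/n^n) * (4/pi)^s * sqrt(|disc(K)|) = (2!/2^2) * (4/pi)^0 * sqrt(664)
= 0.5 * 1.000000 * 25.768197
= 12.8841

12.8841


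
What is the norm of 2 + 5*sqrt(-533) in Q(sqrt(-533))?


N(a + b*sqrt(d)) = a^2 - d*b^2
= (2)^2 - (-533)*(5)^2
= 4 + 13325
= 13329

13329


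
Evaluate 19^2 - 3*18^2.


x^2 - d*y^2
= 19^2 - 3*18^2
= 361 - 972
= -611

-611


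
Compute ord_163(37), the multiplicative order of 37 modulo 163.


We want ord_163(37), the smallest k >= 1 with 37^k = 1 mod 163.
n = 163 = 163, phi(163) = 162; the order divides phi(n).
Divisors of 162: 1, 2, 3, 6, 9, 18, 27, 54, 81, 162
Repeated squaring mod 163: 37^1 = 37, 37^2 = 65, 37^4 = 150, 37^8 = 6, 37^16 = 36, 37^32 = 155, 37^64 = 64, 37^128 = 21
Test divisors in increasing order:
  k=1: 37^1 = 37 mod 163
  k=2: 37^2 = 65 mod 163
  k=3: 37^3 = 65 * 37 = 123 mod 163
  k=6: 37^6 = 150 * 65 = 133 mod 163
  k=9: 37^9 = 6 * 37 = 59 mod 163
  k=18: 37^18 = 36 * 65 = 58 mod 163
  k=27: 37^27 = 36 * 6 * 65 * 37 = 162 mod 163
  k=54: 37^54 = 155 * 36 * 150 * 65 = 1 mod 163  <- first divisor giving 1
Order = 54

54


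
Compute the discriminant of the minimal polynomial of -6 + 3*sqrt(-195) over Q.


The element -6 + 3*sqrt(-195) has minimal polynomial:
x^2 + 12*x + 1791
Discriminant = (12)^2 - 4*(1791)
= 144 - 7164
= -7020

-7020


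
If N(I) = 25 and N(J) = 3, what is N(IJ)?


N(IJ) = N(I) * N(J)
= 25 * 3
= 75

75


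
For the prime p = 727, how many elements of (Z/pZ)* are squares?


For prime p, the number of non-zero quadratic residues is (p-1)/2.
= (727-1)/2
= 363

363


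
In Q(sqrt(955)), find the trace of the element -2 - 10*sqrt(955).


Tr(a + b*sqrt(d)) = (a + b*sqrt(d)) + (a - b*sqrt(d)) = 2a
= 2 * (-2)
= -4

-4


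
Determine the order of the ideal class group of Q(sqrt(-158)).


K = Q(sqrt(-158)). d mod 4 = 2, so D = disc(K) = 4d = -632
h(K) equals the number of primitive reduced positive-definite forms (a, b, c) = a*x^2 + b*x*y + c*y^2 with b^2 - 4ac = D,
where reduced means |b| <= a <= c, with b >= 0 whenever |b| = a or a = c, and primitive means gcd(a, b, c) = 1.
Reduced forces 3a^2 <= |D| = 632, so 1 <= a <= 14; b must have the parity of D, and c = (b^2 - D)/(4a) must be an integer >= a.
Enumerate a = 1..14, b in [-a, a]:
  a=1: (1, 0, 158)  [1]
  a=2: (2, 0, 79)  [1]
  a=3: (3, -2, 53), (3, 2, 53)  [2]
  a=4..5: none
  a=6: (6, -4, 27), (6, 4, 27)  [2]
  a=7..8: none
  a=9: (9, -4, 18), (9, 4, 18)  [2]
  a=10..14: none
Total reduced forms: 1 + 1 + 2 + 2 + 2 = 8
h = 8

8


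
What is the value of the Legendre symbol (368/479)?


p = 479 is prime, so compute (368/479) with the reciprocity algorithm (Jacobi-symbol steps: pull out 2s via (2/n), flip via reciprocity, reduce):
  pull out 2: (2/479) = +1  (since 479 mod 8 = 7)
  pull out 2: (2/479) = +1  (since 479 mod 8 = 7)
  pull out 2: (2/479) = +1  (since 479 mod 8 = 7)
  pull out 2: (2/479) = +1  (since 479 mod 8 = 7)
  reciprocity: (23/479) -> -(479/23)
  reduce: (19/23)
  reciprocity: (19/23) -> -(23/19)
  reduce: (4/19)
  pull out 2: (2/19) = -1  (since 19 mod 8 = 3)
  pull out 2: (2/19) = -1  (since 19 mod 8 = 3)
  (1/19) = 1
Product of signs = 1
(368/479) = 1

1


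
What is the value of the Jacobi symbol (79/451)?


Compute (79/451) via quadratic reciprocity:
  reciprocity: (79/451) -> -(451/79)
  reduce: (56/79)
  pull out 2: (2/79) = +1  (since 79 mod 8 = 7)
  pull out 2: (2/79) = +1  (since 79 mod 8 = 7)
  pull out 2: (2/79) = +1  (since 79 mod 8 = 7)
  reciprocity: (7/79) -> -(79/7)
  reduce: (2/7)
  pull out 2: (2/7) = +1  (since 7 mod 8 = 7)
  (1/7) = 1
Product of signs = 1

1


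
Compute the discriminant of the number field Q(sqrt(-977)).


For K = Q(sqrt(d)) with d squarefree: disc(K) = d if d = 1 mod 4, and disc(K) = 4d if d = 2 or 3 mod 4.
Here d = -977, and d mod 4 = 3.
d = 3 mod 4, not 1 (O_K = Z[sqrt(d)]), so disc(K) = 4d = 4 * (-977) = -3908

-3908


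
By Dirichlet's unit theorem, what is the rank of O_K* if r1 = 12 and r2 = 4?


By Dirichlet's unit theorem:
rank = r1 + r2 - 1
= 12 + 4 - 1
= 15

15


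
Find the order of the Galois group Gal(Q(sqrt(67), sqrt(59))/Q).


The 2 square roots of distinct primes are multiplicatively independent over Q,
so [K:Q] = 2^2 and Gal(K/Q) is isomorphic to (Z/2Z)^2.
|Gal| = 2^2 = 4

4


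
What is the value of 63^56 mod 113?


p = 113 is prime and the exponent is (p-1)/2 = 56, so by Euler's criterion 63^56 = (63/113) = +1 or -1 mod 113.
Compute by square-and-multiply:
  56 = 32 + 16 + 8 (binary 111000)
  Repeated squaring mod 113: 63^1 = 63, 63^2 = 14, 63^4 = 83, 63^8 = 109, 63^16 = 16, 63^32 = 30
  63^56 = 63^32 * 63^16 * 63^8 = 30 * 16 * 109 mod 113
    30 * 16 = 480 = 28 mod 113
    28 * 109 = 3052 = 1 mod 113
  63^56 = 1 mod 113
Result 1: 63 is a quadratic residue mod 113.
63^56 mod 113 = 1

1


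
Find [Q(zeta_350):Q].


The degree equals Euler's totient phi(350).
350 = 2 * 5^2 * 7
phi(350) = 120

120


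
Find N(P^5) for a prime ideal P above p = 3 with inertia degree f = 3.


N(P^a) = p^(a*f)
= 3^(5*3)
= 3^15
= 14348907

14348907


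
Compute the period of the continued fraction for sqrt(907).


Run the CF algorithm for sqrt(907).
a_0 = floor(sqrt(907)) = 30; set m_0=0, q_0=1.
Recurrence: m' = q*a - m,  q' = (d - m'^2)/q,  a' = floor((a_0 + m')/q').
  step 1: m=30, q=7, a=8
  step 2: m=26, q=33, a=1
  step 3: m=7, q=26, a=1
  step 4: m=19, q=21, a=2
  step 5: m=23, q=18, a=2
  step 6: m=13, q=41, a=1
  step 7: m=28, q=3, a=19
  step 8: m=29, q=22, a=2
  step 9: m=15, q=31, a=1
  step 10: m=16, q=21, a=2
  step 11: m=26, q=11, a=5
  step 12: m=29, q=6, a=9
  step 13: m=25, q=47, a=1
  step 14: m=22, q=9, a=5
  step 15: m=23, q=42, a=1
  step 16: m=19, q=13, a=3
  step 17: m=20, q=39, a=1
  step 18: m=19, q=14, a=3
  step 19: m=23, q=27, a=1
  step 20: m=4, q=33, a=1
  step 21: m=29, q=2, a=29
  step 22: m=29, q=33, a=1
  step 23: m=4, q=27, a=1
  step 24: m=23, q=14, a=3
  step 25: m=19, q=39, a=1
  step 26: m=20, q=13, a=3
  step 27: m=19, q=42, a=1
  step 28: m=23, q=9, a=5
  step 29: m=22, q=47, a=1
  step 30: m=25, q=6, a=9
  step 31: m=29, q=11, a=5
  step 32: m=26, q=21, a=2
  step 33: m=16, q=31, a=1
  step 34: m=15, q=22, a=2
  step 35: m=29, q=3, a=19
  step 36: m=28, q=41, a=1
  step 37: m=13, q=18, a=2
  step 38: m=23, q=21, a=2
  step 39: m=19, q=26, a=1
  step 40: m=7, q=33, a=1
  step 41: m=26, q=7, a=8
  step 42: m=30, q=1, a=60
a_42 = 2*a_0 = 60, so the period closes here.
sqrt(907) = [30; 8, 1, 1, 2, 2, 1, 19, 2, 1, 2, 5, 9, 1, 5, 1, 3, 1, 3, 1, 1, 29, 1, 1, 3, 1, 3, 1, 5, 1, 9, 5, 2, 1, 2, 19, 1, 2, 2, 1, 1, 8, 60]
Period length = 42

42


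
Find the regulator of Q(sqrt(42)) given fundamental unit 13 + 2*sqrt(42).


epsilon = 13 + 2*sqrt(42)
= 25.9615
R = ln(25.9615)
= 3.2566

3.2566


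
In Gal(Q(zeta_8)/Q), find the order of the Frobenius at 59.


The Frobenius at p in Gal(Q(zeta_n)/Q) = (Z/nZ)* is the class of p, so its order is ord_8(59), the smallest k >= 1 with 59^k = 1 mod 8.
n = 8 = 2^3, phi(8) = 4; the order divides phi(n).
Divisors of 4: 1, 2, 4
Repeated squaring mod 8: 59^1 = 3, 59^2 = 1, 59^4 = 1
Test divisors in increasing order:
  k=1: 59^1 = 3 mod 8
  k=2: 59^2 = 1 mod 8  <- first divisor giving 1
Order = 2

2


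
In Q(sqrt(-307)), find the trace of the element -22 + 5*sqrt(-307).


Tr(a + b*sqrt(d)) = (a + b*sqrt(d)) + (a - b*sqrt(d)) = 2a
= 2 * (-22)
= -44

-44


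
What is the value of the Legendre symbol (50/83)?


p = 83 is prime, so compute (50/83) with the reciprocity algorithm (Jacobi-symbol steps: pull out 2s via (2/n), flip via reciprocity, reduce):
  pull out 2: (2/83) = -1  (since 83 mod 8 = 3)
  reciprocity: (25/83) -> +(83/25)
  reduce: (8/25)
  pull out 2: (2/25) = +1  (since 25 mod 8 = 1)
  pull out 2: (2/25) = +1  (since 25 mod 8 = 1)
  pull out 2: (2/25) = +1  (since 25 mod 8 = 1)
  (1/25) = 1
Product of signs = -1
(50/83) = -1

-1


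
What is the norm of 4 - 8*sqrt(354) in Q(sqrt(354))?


N(a + b*sqrt(d)) = a^2 - d*b^2
= (4)^2 - (354)*(-8)^2
= 16 - 22656
= -22640

-22640


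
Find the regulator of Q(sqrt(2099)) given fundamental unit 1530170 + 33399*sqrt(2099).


epsilon = 1530170 + 33399*sqrt(2099)
= 3.0603e+06
R = ln(3.0603e+06)
= 14.9340

14.9340


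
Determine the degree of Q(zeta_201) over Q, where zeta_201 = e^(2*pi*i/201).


The degree equals Euler's totient phi(201).
201 = 3 * 67
phi(201) = 132

132


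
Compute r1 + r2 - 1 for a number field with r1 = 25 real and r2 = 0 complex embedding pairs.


By Dirichlet's unit theorem:
rank = r1 + r2 - 1
= 25 + 0 - 1
= 24

24


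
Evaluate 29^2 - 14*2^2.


x^2 - d*y^2
= 29^2 - 14*2^2
= 841 - 56
= 785

785


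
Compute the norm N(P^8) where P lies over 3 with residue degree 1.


N(P^a) = p^(a*f)
= 3^(8*1)
= 3^8
= 6561

6561


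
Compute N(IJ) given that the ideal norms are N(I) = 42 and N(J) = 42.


N(IJ) = N(I) * N(J)
= 42 * 42
= 1764

1764


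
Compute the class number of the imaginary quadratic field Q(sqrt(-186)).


K = Q(sqrt(-186)). d mod 4 = 2, so D = disc(K) = 4d = -744
h(K) equals the number of primitive reduced positive-definite forms (a, b, c) = a*x^2 + b*x*y + c*y^2 with b^2 - 4ac = D,
where reduced means |b| <= a <= c, with b >= 0 whenever |b| = a or a = c, and primitive means gcd(a, b, c) = 1.
Reduced forces 3a^2 <= |D| = 744, so 1 <= a <= 15; b must have the parity of D, and c = (b^2 - D)/(4a) must be an integer >= a.
Enumerate a = 1..15, b in [-a, a]:
  a=1: (1, 0, 186)  [1]
  a=2: (2, 0, 93)  [1]
  a=3: (3, 0, 62)  [1]
  a=4: none
  a=5: (5, -4, 38), (5, 4, 38)  [2]
  a=6: (6, 0, 31)  [1]
  a=7..9: none
  a=10: (10, -4, 19), (10, 4, 19)  [2]
  a=11: (11, -2, 17), (11, 2, 17)  [2]
  a=12: none
  a=13: (13, -6, 15), (13, 6, 15)  [2]
  a=14..15: none
Total reduced forms: 1 + 1 + 1 + 2 + 1 + 2 + 2 + 2 = 12
h = 12

12


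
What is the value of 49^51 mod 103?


p = 103 is prime and the exponent is (p-1)/2 = 51, so by Euler's criterion 49^51 = (49/103) = +1 or -1 mod 103.
Compute by square-and-multiply:
  51 = 32 + 16 + 2 + 1 (binary 110011)
  Repeated squaring mod 103: 49^1 = 49, 49^2 = 32, 49^4 = 97, 49^8 = 36, 49^16 = 60, 49^32 = 98
  49^51 = 49^32 * 49^16 * 49^2 * 49^1 = 98 * 60 * 32 * 49 mod 103
    98 * 60 = 5880 = 9 mod 103
    9 * 32 = 288 = 82 mod 103
    82 * 49 = 4018 = 1 mod 103
  49^51 = 1 mod 103
Result 1: 49 is a quadratic residue mod 103.
49^51 mod 103 = 1

1


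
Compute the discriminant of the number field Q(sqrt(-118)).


For K = Q(sqrt(d)) with d squarefree: disc(K) = d if d = 1 mod 4, and disc(K) = 4d if d = 2 or 3 mod 4.
Here d = -118, and d mod 4 = 2.
d = 2 mod 4, not 1 (O_K = Z[sqrt(d)]), so disc(K) = 4d = 4 * (-118) = -472

-472


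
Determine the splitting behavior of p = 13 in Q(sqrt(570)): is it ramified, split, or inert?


K = Q(sqrt(570)). Since d mod 4 = 2, disc(K) = 2280.
Check p | disc: 2280 mod 13 = 5.
p does not divide disc. Compute Legendre symbol (d/p):
11^((13-1)/2) mod 13 = -1
(d/p) = -1, so p is inert: (p) stays prime with e=1, f=2, g=1.
Therefore p is inert.

inert


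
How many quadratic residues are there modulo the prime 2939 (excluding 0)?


For prime p, the number of non-zero quadratic residues is (p-1)/2.
= (2939-1)/2
= 1469

1469


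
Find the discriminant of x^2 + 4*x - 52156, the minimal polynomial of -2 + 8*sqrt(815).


The element -2 + 8*sqrt(815) has minimal polynomial:
x^2 + 4*x - 52156
Discriminant = (4)^2 - 4*(-52156)
= 16 + 208624
= 208640

208640


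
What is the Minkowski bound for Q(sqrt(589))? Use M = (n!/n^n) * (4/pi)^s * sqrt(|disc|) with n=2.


d = 589, d mod 4 = 1, so disc(K) = d = 589; |disc(K)| = 589
Real quadratic field, so n = 2, s = r2 = 0, r1 = 2
M = (n!/n^n) * (4/pi)^s * sqrt(|disc(K)|) = (2!/2^2) * (4/pi)^0 * sqrt(589)
= 0.5 * 1.000000 * 24.269322
= 12.1347

12.1347


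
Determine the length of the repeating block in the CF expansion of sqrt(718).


Run the CF algorithm for sqrt(718).
a_0 = floor(sqrt(718)) = 26; set m_0=0, q_0=1.
Recurrence: m' = q*a - m,  q' = (d - m'^2)/q,  a' = floor((a_0 + m')/q').
  step 1: m=26, q=42, a=1
  step 2: m=16, q=11, a=3
  step 3: m=17, q=39, a=1
  step 4: m=22, q=6, a=8
  step 5: m=26, q=7, a=7
  step 6: m=23, q=27, a=1
  step 7: m=4, q=26, a=1
  step 8: m=22, q=9, a=5
  step 9: m=23, q=21, a=2
  step 10: m=19, q=17, a=2
  step 11: m=15, q=29, a=1
  step 12: m=14, q=18, a=2
  step 13: m=22, q=13, a=3
  step 14: m=17, q=33, a=1
  step 15: m=16, q=14, a=3
  step 16: m=26, q=3, a=17
  step 17: m=25, q=31, a=1
  step 18: m=6, q=22, a=1
  step 19: m=16, q=21, a=2
  step 20: m=26, q=2, a=26
  step 21: m=26, q=21, a=2
  step 22: m=16, q=22, a=1
  step 23: m=6, q=31, a=1
  step 24: m=25, q=3, a=17
  step 25: m=26, q=14, a=3
  step 26: m=16, q=33, a=1
  step 27: m=17, q=13, a=3
  step 28: m=22, q=18, a=2
  step 29: m=14, q=29, a=1
  step 30: m=15, q=17, a=2
  step 31: m=19, q=21, a=2
  step 32: m=23, q=9, a=5
  step 33: m=22, q=26, a=1
  step 34: m=4, q=27, a=1
  step 35: m=23, q=7, a=7
  step 36: m=26, q=6, a=8
  step 37: m=22, q=39, a=1
  step 38: m=17, q=11, a=3
  step 39: m=16, q=42, a=1
  step 40: m=26, q=1, a=52
a_40 = 2*a_0 = 52, so the period closes here.
sqrt(718) = [26; 1, 3, 1, 8, 7, 1, 1, 5, 2, 2, 1, 2, 3, 1, 3, 17, 1, 1, 2, 26, 2, 1, 1, 17, 3, 1, 3, 2, 1, 2, 2, 5, 1, 1, 7, 8, 1, 3, 1, 52]
Period length = 40

40


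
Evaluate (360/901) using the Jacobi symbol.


Compute (360/901) via quadratic reciprocity:
  pull out 2: (2/901) = -1  (since 901 mod 8 = 5)
  pull out 2: (2/901) = -1  (since 901 mod 8 = 5)
  pull out 2: (2/901) = -1  (since 901 mod 8 = 5)
  reciprocity: (45/901) -> +(901/45)
  reduce: (1/45)
  (1/45) = 1
Product of signs = -1

-1


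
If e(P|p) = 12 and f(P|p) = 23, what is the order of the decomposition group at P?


|D_P| = e * f
= 12 * 23
= 276

276


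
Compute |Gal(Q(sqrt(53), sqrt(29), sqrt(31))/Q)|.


The 3 square roots of distinct primes are multiplicatively independent over Q,
so [K:Q] = 2^3 and Gal(K/Q) is isomorphic to (Z/2Z)^3.
|Gal| = 2^3 = 8

8


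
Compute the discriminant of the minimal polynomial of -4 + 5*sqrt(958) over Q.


The element -4 + 5*sqrt(958) has minimal polynomial:
x^2 + 8*x - 23934
Discriminant = (8)^2 - 4*(-23934)
= 64 + 95736
= 95800

95800


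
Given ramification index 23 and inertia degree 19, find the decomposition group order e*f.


|D_P| = e * f
= 23 * 19
= 437

437


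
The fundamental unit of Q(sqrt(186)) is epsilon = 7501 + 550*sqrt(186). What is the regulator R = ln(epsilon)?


epsilon = 7501 + 550*sqrt(186)
= 15001.9999
R = ln(15001.9999)
= 9.6159

9.6159


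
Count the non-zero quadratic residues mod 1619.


For prime p, the number of non-zero quadratic residues is (p-1)/2.
= (1619-1)/2
= 809

809


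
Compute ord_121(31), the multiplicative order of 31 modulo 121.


We want ord_121(31), the smallest k >= 1 with 31^k = 1 mod 121.
n = 121 = 11^2, phi(121) = 110; the order divides phi(n).
Divisors of 110: 1, 2, 5, 10, 11, 22, 55, 110
Repeated squaring mod 121: 31^1 = 31, 31^2 = 114, 31^4 = 49, 31^8 = 102, 31^16 = 119, 31^32 = 4, 31^64 = 16
Test divisors in increasing order:
  k=1: 31^1 = 31 mod 121
  k=2: 31^2 = 114 mod 121
  k=5: 31^5 = 49 * 31 = 67 mod 121
  k=10: 31^10 = 102 * 114 = 12 mod 121
  k=11: 31^11 = 102 * 114 * 31 = 9 mod 121
  k=22: 31^22 = 119 * 49 * 114 = 81 mod 121
  k=55: 31^55 = 4 * 119 * 49 * 114 * 31 = 1 mod 121  <- first divisor giving 1
Order = 55

55


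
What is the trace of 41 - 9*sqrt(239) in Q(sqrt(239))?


Tr(a + b*sqrt(d)) = (a + b*sqrt(d)) + (a - b*sqrt(d)) = 2a
= 2 * (41)
= 82

82


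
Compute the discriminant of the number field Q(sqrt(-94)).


For K = Q(sqrt(d)) with d squarefree: disc(K) = d if d = 1 mod 4, and disc(K) = 4d if d = 2 or 3 mod 4.
Here d = -94, and d mod 4 = 2.
d = 2 mod 4, not 1 (O_K = Z[sqrt(d)]), so disc(K) = 4d = 4 * (-94) = -376

-376


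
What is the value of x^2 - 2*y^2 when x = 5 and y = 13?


x^2 - d*y^2
= 5^2 - 2*13^2
= 25 - 338
= -313

-313


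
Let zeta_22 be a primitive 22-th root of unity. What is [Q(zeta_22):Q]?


The degree equals Euler's totient phi(22).
22 = 2 * 11
phi(22) = 10

10


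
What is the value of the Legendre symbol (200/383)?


p = 383 is prime, so compute (200/383) with the reciprocity algorithm (Jacobi-symbol steps: pull out 2s via (2/n), flip via reciprocity, reduce):
  pull out 2: (2/383) = +1  (since 383 mod 8 = 7)
  pull out 2: (2/383) = +1  (since 383 mod 8 = 7)
  pull out 2: (2/383) = +1  (since 383 mod 8 = 7)
  reciprocity: (25/383) -> +(383/25)
  reduce: (8/25)
  pull out 2: (2/25) = +1  (since 25 mod 8 = 1)
  pull out 2: (2/25) = +1  (since 25 mod 8 = 1)
  pull out 2: (2/25) = +1  (since 25 mod 8 = 1)
  (1/25) = 1
Product of signs = 1
(200/383) = 1

1


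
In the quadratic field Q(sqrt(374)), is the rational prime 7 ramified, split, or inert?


K = Q(sqrt(374)). Since d mod 4 = 2, disc(K) = 1496.
Check p | disc: 1496 mod 7 = 5.
p does not divide disc. Compute Legendre symbol (d/p):
3^((7-1)/2) mod 7 = -1
(d/p) = -1, so p is inert: (p) stays prime with e=1, f=2, g=1.
Therefore p is inert.

inert


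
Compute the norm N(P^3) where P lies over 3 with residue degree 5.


N(P^a) = p^(a*f)
= 3^(3*5)
= 3^15
= 14348907

14348907


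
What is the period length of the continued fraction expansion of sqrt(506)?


Run the CF algorithm for sqrt(506).
a_0 = floor(sqrt(506)) = 22; set m_0=0, q_0=1.
Recurrence: m' = q*a - m,  q' = (d - m'^2)/q,  a' = floor((a_0 + m')/q').
  step 1: m=22, q=22, a=2
  step 2: m=22, q=1, a=44
a_2 = 2*a_0 = 44, so the period closes here.
sqrt(506) = [22; 2, 44]
Period length = 2

2


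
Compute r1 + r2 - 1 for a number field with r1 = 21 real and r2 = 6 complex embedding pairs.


By Dirichlet's unit theorem:
rank = r1 + r2 - 1
= 21 + 6 - 1
= 26

26


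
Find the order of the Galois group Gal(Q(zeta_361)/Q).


|Gal(Q(zeta_361)/Q)| = phi(361)
= 342

342


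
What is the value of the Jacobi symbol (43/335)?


Compute (43/335) via quadratic reciprocity:
  reciprocity: (43/335) -> -(335/43)
  reduce: (34/43)
  pull out 2: (2/43) = -1  (since 43 mod 8 = 3)
  reciprocity: (17/43) -> +(43/17)
  reduce: (9/17)
  reciprocity: (9/17) -> +(17/9)
  reduce: (8/9)
  pull out 2: (2/9) = +1  (since 9 mod 8 = 1)
  pull out 2: (2/9) = +1  (since 9 mod 8 = 1)
  pull out 2: (2/9) = +1  (since 9 mod 8 = 1)
  (1/9) = 1
Product of signs = 1

1


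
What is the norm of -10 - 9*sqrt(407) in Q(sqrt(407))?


N(a + b*sqrt(d)) = a^2 - d*b^2
= (-10)^2 - (407)*(-9)^2
= 100 - 32967
= -32867

-32867


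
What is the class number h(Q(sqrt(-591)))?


K = Q(sqrt(-591)). d mod 4 = 1, so D = disc(K) = d = -591
h(K) equals the number of primitive reduced positive-definite forms (a, b, c) = a*x^2 + b*x*y + c*y^2 with b^2 - 4ac = D,
where reduced means |b| <= a <= c, with b >= 0 whenever |b| = a or a = c, and primitive means gcd(a, b, c) = 1.
Reduced forces 3a^2 <= |D| = 591, so 1 <= a <= 14; b must have the parity of D, and c = (b^2 - D)/(4a) must be an integer >= a.
Enumerate a = 1..14, b in [-a, a]:
  a=1: (1, 1, 148)  [1]
  a=2: (2, -1, 74), (2, 1, 74)  [2]
  a=3: (3, 3, 50)  [1]
  a=4: (4, -1, 37), (4, 1, 37)  [2]
  a=5: (5, -3, 30), (5, 3, 30)  [2]
  a=6: (6, -3, 25), (6, 3, 25)  [2]
  a=7: (7, -5, 22), (7, 5, 22)  [2]
  a=8: (8, -7, 20), (8, 7, 20)  [2]
  a=9: none
  a=10: (10, -7, 16), (10, -3, 15), (10, 3, 15), (10, 7, 16)  [4]
  a=11: (11, -5, 14), (11, 5, 14)  [2]
  a=12: (12, -9, 14), (12, 9, 14)  [2]
  a=13..14: none
Total reduced forms: 1 + 2 + 1 + 2 + 2 + 2 + 2 + 2 + 4 + 2 + 2 = 22
h = 22

22


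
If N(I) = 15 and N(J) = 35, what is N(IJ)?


N(IJ) = N(I) * N(J)
= 15 * 35
= 525

525


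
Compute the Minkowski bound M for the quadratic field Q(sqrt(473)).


d = 473, d mod 4 = 1, so disc(K) = d = 473; |disc(K)| = 473
Real quadratic field, so n = 2, s = r2 = 0, r1 = 2
M = (n!/n^n) * (4/pi)^s * sqrt(|disc(K)|) = (2!/2^2) * (4/pi)^0 * sqrt(473)
= 0.5 * 1.000000 * 21.748563
= 10.8743

10.8743


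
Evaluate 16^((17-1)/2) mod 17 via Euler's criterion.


p = 17 is prime and the exponent is (p-1)/2 = 8, so by Euler's criterion 16^8 = (16/17) = +1 or -1 mod 17.
Compute by square-and-multiply:
  8 = 8 (binary 1000)
  Repeated squaring mod 17: 16^1 = 16, 16^2 = 1, 16^4 = 1, 16^8 = 1
  16^8 = 1 mod 17
Result 1: 16 is a quadratic residue mod 17.
16^8 mod 17 = 1

1


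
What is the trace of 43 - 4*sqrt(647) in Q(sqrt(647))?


Tr(a + b*sqrt(d)) = (a + b*sqrt(d)) + (a - b*sqrt(d)) = 2a
= 2 * (43)
= 86

86


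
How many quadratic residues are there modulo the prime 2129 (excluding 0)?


For prime p, the number of non-zero quadratic residues is (p-1)/2.
= (2129-1)/2
= 1064

1064


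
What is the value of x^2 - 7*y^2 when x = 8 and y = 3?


x^2 - d*y^2
= 8^2 - 7*3^2
= 64 - 63
= 1

1


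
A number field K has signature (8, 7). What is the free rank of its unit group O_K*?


By Dirichlet's unit theorem:
rank = r1 + r2 - 1
= 8 + 7 - 1
= 14

14


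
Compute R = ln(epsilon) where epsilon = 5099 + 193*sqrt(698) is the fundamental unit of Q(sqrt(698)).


epsilon = 5099 + 193*sqrt(698)
= 10198.0001
R = ln(10198.0001)
= 9.2299

9.2299


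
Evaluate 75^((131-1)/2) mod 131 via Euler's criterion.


p = 131 is prime and the exponent is (p-1)/2 = 65, so by Euler's criterion 75^65 = (75/131) = +1 or -1 mod 131.
Compute by square-and-multiply:
  65 = 64 + 1 (binary 1000001)
  Repeated squaring mod 131: 75^1 = 75, 75^2 = 123, 75^4 = 64, 75^8 = 35, 75^16 = 46, 75^32 = 20, 75^64 = 7
  75^65 = 75^64 * 75^1 = 7 * 75 mod 131
    7 * 75 = 525 = 1 mod 131
  75^65 = 1 mod 131
Result 1: 75 is a quadratic residue mod 131.
75^65 mod 131 = 1

1


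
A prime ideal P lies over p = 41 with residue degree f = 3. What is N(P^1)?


N(P^a) = p^(a*f)
= 41^(1*3)
= 41^3
= 68921

68921


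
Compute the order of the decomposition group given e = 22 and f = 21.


|D_P| = e * f
= 22 * 21
= 462

462


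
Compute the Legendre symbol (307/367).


p = 367 is prime, so compute (307/367) with the reciprocity algorithm (Jacobi-symbol steps: pull out 2s via (2/n), flip via reciprocity, reduce):
  reciprocity: (307/367) -> -(367/307)
  reduce: (60/307)
  pull out 2: (2/307) = -1  (since 307 mod 8 = 3)
  pull out 2: (2/307) = -1  (since 307 mod 8 = 3)
  reciprocity: (15/307) -> -(307/15)
  reduce: (7/15)
  reciprocity: (7/15) -> -(15/7)
  reduce: (1/7)
  (1/7) = 1
Product of signs = -1
(307/367) = -1

-1


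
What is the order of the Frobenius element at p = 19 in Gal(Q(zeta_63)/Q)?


The Frobenius at p in Gal(Q(zeta_n)/Q) = (Z/nZ)* is the class of p, so its order is ord_63(19), the smallest k >= 1 with 19^k = 1 mod 63.
n = 63 = 3^2 * 7, phi(63) = 36; the order divides phi(n).
Divisors of 36: 1, 2, 3, 4, 6, 9, 12, 18, 36
Repeated squaring mod 63: 19^1 = 19, 19^2 = 46, 19^4 = 37, 19^8 = 46, 19^16 = 37, 19^32 = 46
Test divisors in increasing order:
  k=1: 19^1 = 19 mod 63
  k=2: 19^2 = 46 mod 63
  k=3: 19^3 = 46 * 19 = 55 mod 63
  k=4: 19^4 = 37 mod 63
  k=6: 19^6 = 37 * 46 = 1 mod 63  <- first divisor giving 1
Order = 6

6


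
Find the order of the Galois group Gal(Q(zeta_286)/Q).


|Gal(Q(zeta_286)/Q)| = phi(286)
= 120

120


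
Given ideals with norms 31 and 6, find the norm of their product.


N(IJ) = N(I) * N(J)
= 31 * 6
= 186

186


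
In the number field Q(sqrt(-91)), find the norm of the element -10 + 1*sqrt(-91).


N(a + b*sqrt(d)) = a^2 - d*b^2
= (-10)^2 - (-91)*(1)^2
= 100 + 91
= 191

191


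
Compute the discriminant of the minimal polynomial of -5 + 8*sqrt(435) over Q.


The element -5 + 8*sqrt(435) has minimal polynomial:
x^2 + 10*x - 27815
Discriminant = (10)^2 - 4*(-27815)
= 100 + 111260
= 111360

111360


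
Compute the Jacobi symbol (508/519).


Compute (508/519) via quadratic reciprocity:
  pull out 2: (2/519) = +1  (since 519 mod 8 = 7)
  pull out 2: (2/519) = +1  (since 519 mod 8 = 7)
  reciprocity: (127/519) -> -(519/127)
  reduce: (11/127)
  reciprocity: (11/127) -> -(127/11)
  reduce: (6/11)
  pull out 2: (2/11) = -1  (since 11 mod 8 = 3)
  reciprocity: (3/11) -> -(11/3)
  reduce: (2/3)
  pull out 2: (2/3) = -1  (since 3 mod 8 = 3)
  (1/3) = 1
Product of signs = -1

-1


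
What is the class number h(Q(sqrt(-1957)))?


K = Q(sqrt(-1957)). d mod 4 = 3, so D = disc(K) = 4d = -7828
h(K) equals the number of primitive reduced positive-definite forms (a, b, c) = a*x^2 + b*x*y + c*y^2 with b^2 - 4ac = D,
where reduced means |b| <= a <= c, with b >= 0 whenever |b| = a or a = c, and primitive means gcd(a, b, c) = 1.
Reduced forces 3a^2 <= |D| = 7828, so 1 <= a <= 51; b must have the parity of D, and c = (b^2 - D)/(4a) must be an integer >= a.
Enumerate a = 1..51, b in [-a, a]:
  a=1: (1, 0, 1957)  [1]
  a=2: (2, 2, 979)  [1]
  a=3..10: none
  a=11: (11, -2, 178), (11, 2, 178)  [2]
  a=12..16: none
  a=17: (17, -14, 118), (17, 14, 118)  [2]
  a=18: none
  a=19: (19, 0, 103)  [1]
  a=20..21: none
  a=22: (22, -2, 89), (22, 2, 89)  [2]
  a=23..33: none
  a=34: (34, -14, 59), (34, 14, 59)  [2]
  a=35..36: none
  a=37: (37, -4, 53), (37, 4, 53)  [2]
  a=38: (38, 38, 61)  [1]
  a=39..42: none
  a=43: (43, -16, 47), (43, 16, 47)  [2]
  a=44..51: none
Total reduced forms: 1 + 1 + 2 + 2 + 1 + 2 + 2 + 2 + 1 + 2 = 16
h = 16

16


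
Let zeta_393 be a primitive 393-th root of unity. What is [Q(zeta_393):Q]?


The degree equals Euler's totient phi(393).
393 = 3 * 131
phi(393) = 260

260


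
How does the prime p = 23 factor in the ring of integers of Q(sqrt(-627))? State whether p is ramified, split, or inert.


K = Q(sqrt(-627)). Since d mod 4 = 1, disc(K) = -627.
Check p | disc: -627 mod 23 = 17.
p does not divide disc. Compute Legendre symbol (d/p):
17^((23-1)/2) mod 23 = -1
(d/p) = -1, so p is inert: (p) stays prime with e=1, f=2, g=1.
Therefore p is inert.

inert


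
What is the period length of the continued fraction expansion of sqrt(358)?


Run the CF algorithm for sqrt(358).
a_0 = floor(sqrt(358)) = 18; set m_0=0, q_0=1.
Recurrence: m' = q*a - m,  q' = (d - m'^2)/q,  a' = floor((a_0 + m')/q').
  step 1: m=18, q=34, a=1
  step 2: m=16, q=3, a=11
  step 3: m=17, q=23, a=1
  step 4: m=6, q=14, a=1
  step 5: m=8, q=21, a=1
  step 6: m=13, q=9, a=3
  step 7: m=14, q=18, a=1
  step 8: m=4, q=19, a=1
  step 9: m=15, q=7, a=4
  step 10: m=13, q=27, a=1
  step 11: m=14, q=6, a=5
  step 12: m=16, q=17, a=2
  step 13: m=18, q=2, a=18
  step 14: m=18, q=17, a=2
  step 15: m=16, q=6, a=5
  step 16: m=14, q=27, a=1
  step 17: m=13, q=7, a=4
  step 18: m=15, q=19, a=1
  step 19: m=4, q=18, a=1
  step 20: m=14, q=9, a=3
  step 21: m=13, q=21, a=1
  step 22: m=8, q=14, a=1
  step 23: m=6, q=23, a=1
  step 24: m=17, q=3, a=11
  step 25: m=16, q=34, a=1
  step 26: m=18, q=1, a=36
a_26 = 2*a_0 = 36, so the period closes here.
sqrt(358) = [18; 1, 11, 1, 1, 1, 3, 1, 1, 4, 1, 5, 2, 18, 2, 5, 1, 4, 1, 1, 3, 1, 1, 1, 11, 1, 36]
Period length = 26

26


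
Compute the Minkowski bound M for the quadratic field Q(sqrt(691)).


d = 691, d mod 4 = 3, so disc(K) = 4d = 2764; |disc(K)| = 2764
Real quadratic field, so n = 2, s = r2 = 0, r1 = 2
M = (n!/n^n) * (4/pi)^s * sqrt(|disc(K)|) = (2!/2^2) * (4/pi)^0 * sqrt(2764)
= 0.5 * 1.000000 * 52.573758
= 26.2869

26.2869


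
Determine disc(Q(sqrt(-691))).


For K = Q(sqrt(d)) with d squarefree: disc(K) = d if d = 1 mod 4, and disc(K) = 4d if d = 2 or 3 mod 4.
Here d = -691, and d mod 4 = 1.
d = 1 mod 4 (O_K = Z[(1+sqrt(d))/2]), so disc(K) = d = -691

-691


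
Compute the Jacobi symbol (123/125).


Compute (123/125) via quadratic reciprocity:
  reciprocity: (123/125) -> +(125/123)
  reduce: (2/123)
  pull out 2: (2/123) = -1  (since 123 mod 8 = 3)
  (1/123) = 1
Product of signs = -1

-1


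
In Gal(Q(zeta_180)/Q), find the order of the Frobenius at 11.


The Frobenius at p in Gal(Q(zeta_n)/Q) = (Z/nZ)* is the class of p, so its order is ord_180(11), the smallest k >= 1 with 11^k = 1 mod 180.
n = 180 = 2^2 * 3^2 * 5, phi(180) = 48; the order divides phi(n).
Divisors of 48: 1, 2, 3, 4, 6, 8, 12, 16, 24, 48
Repeated squaring mod 180: 11^1 = 11, 11^2 = 121, 11^4 = 61, 11^8 = 121, 11^16 = 61, 11^32 = 121
Test divisors in increasing order:
  k=1: 11^1 = 11 mod 180
  k=2: 11^2 = 121 mod 180
  k=3: 11^3 = 121 * 11 = 71 mod 180
  k=4: 11^4 = 61 mod 180
  k=6: 11^6 = 61 * 121 = 1 mod 180  <- first divisor giving 1
Order = 6

6


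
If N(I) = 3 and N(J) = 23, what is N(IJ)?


N(IJ) = N(I) * N(J)
= 3 * 23
= 69

69


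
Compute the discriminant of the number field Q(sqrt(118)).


For K = Q(sqrt(d)) with d squarefree: disc(K) = d if d = 1 mod 4, and disc(K) = 4d if d = 2 or 3 mod 4.
Here d = 118, and d mod 4 = 2.
d = 2 mod 4, not 1 (O_K = Z[sqrt(d)]), so disc(K) = 4d = 4 * (118) = 472

472


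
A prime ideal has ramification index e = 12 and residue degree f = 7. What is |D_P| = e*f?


|D_P| = e * f
= 12 * 7
= 84

84


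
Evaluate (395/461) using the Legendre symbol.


p = 461 is prime, so compute (395/461) with the reciprocity algorithm (Jacobi-symbol steps: pull out 2s via (2/n), flip via reciprocity, reduce):
  reciprocity: (395/461) -> +(461/395)
  reduce: (66/395)
  pull out 2: (2/395) = -1  (since 395 mod 8 = 3)
  reciprocity: (33/395) -> +(395/33)
  reduce: (32/33)
  pull out 2: (2/33) = +1  (since 33 mod 8 = 1)
  pull out 2: (2/33) = +1  (since 33 mod 8 = 1)
  pull out 2: (2/33) = +1  (since 33 mod 8 = 1)
  pull out 2: (2/33) = +1  (since 33 mod 8 = 1)
  pull out 2: (2/33) = +1  (since 33 mod 8 = 1)
  (1/33) = 1
Product of signs = -1
(395/461) = -1

-1


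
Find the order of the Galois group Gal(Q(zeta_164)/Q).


|Gal(Q(zeta_164)/Q)| = phi(164)
= 80

80


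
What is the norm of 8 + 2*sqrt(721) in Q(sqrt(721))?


N(a + b*sqrt(d)) = a^2 - d*b^2
= (8)^2 - (721)*(2)^2
= 64 - 2884
= -2820

-2820


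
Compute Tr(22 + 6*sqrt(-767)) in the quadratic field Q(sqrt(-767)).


Tr(a + b*sqrt(d)) = (a + b*sqrt(d)) + (a - b*sqrt(d)) = 2a
= 2 * (22)
= 44

44


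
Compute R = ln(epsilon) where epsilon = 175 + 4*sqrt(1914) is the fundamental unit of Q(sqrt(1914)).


epsilon = 175 + 4*sqrt(1914)
= 349.9971
R = ln(349.9971)
= 5.8579

5.8579


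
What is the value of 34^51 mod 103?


p = 103 is prime and the exponent is (p-1)/2 = 51, so by Euler's criterion 34^51 = (34/103) = +1 or -1 mod 103.
Compute by square-and-multiply:
  51 = 32 + 16 + 2 + 1 (binary 110011)
  Repeated squaring mod 103: 34^1 = 34, 34^2 = 23, 34^4 = 14, 34^8 = 93, 34^16 = 100, 34^32 = 9
  34^51 = 34^32 * 34^16 * 34^2 * 34^1 = 9 * 100 * 23 * 34 mod 103
    9 * 100 = 900 = 76 mod 103
    76 * 23 = 1748 = 100 mod 103
    100 * 34 = 3400 = 1 mod 103
  34^51 = 1 mod 103
Result 1: 34 is a quadratic residue mod 103.
34^51 mod 103 = 1

1


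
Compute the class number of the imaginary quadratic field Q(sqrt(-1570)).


K = Q(sqrt(-1570)). d mod 4 = 2, so D = disc(K) = 4d = -6280
h(K) equals the number of primitive reduced positive-definite forms (a, b, c) = a*x^2 + b*x*y + c*y^2 with b^2 - 4ac = D,
where reduced means |b| <= a <= c, with b >= 0 whenever |b| = a or a = c, and primitive means gcd(a, b, c) = 1.
Reduced forces 3a^2 <= |D| = 6280, so 1 <= a <= 45; b must have the parity of D, and c = (b^2 - D)/(4a) must be an integer >= a.
Enumerate a = 1..45, b in [-a, a]:
  a=1: (1, 0, 1570)  [1]
  a=2: (2, 0, 785)  [1]
  a=3..4: none
  a=5: (5, 0, 314)  [1]
  a=6..9: none
  a=10: (10, 0, 157)  [1]
  a=11: (11, -10, 145), (11, 10, 145)  [2]
  a=12: none
  a=13: (13, -8, 122), (13, 8, 122)  [2]
  a=14..18: none
  a=19: (19, -16, 86), (19, 16, 86)  [2]
  a=20..21: none
  a=22: (22, -12, 73), (22, 12, 73)  [2]
  a=23..25: none
  a=26: (26, -8, 61), (26, 8, 61)  [2]
  a=27..28: none
  a=29: (29, -10, 55), (29, 10, 55)  [2]
  a=30..36: none
  a=37: (37, -26, 47), (37, 26, 47)  [2]
  a=38: (38, -16, 43), (38, 16, 43)  [2]
  a=39..45: none
Total reduced forms: 1 + 1 + 1 + 1 + 2 + 2 + 2 + 2 + 2 + 2 + 2 + 2 = 20
h = 20

20


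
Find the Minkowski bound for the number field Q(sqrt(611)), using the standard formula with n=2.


d = 611, d mod 4 = 3, so disc(K) = 4d = 2444; |disc(K)| = 2444
Real quadratic field, so n = 2, s = r2 = 0, r1 = 2
M = (n!/n^n) * (4/pi)^s * sqrt(|disc(K)|) = (2!/2^2) * (4/pi)^0 * sqrt(2444)
= 0.5 * 1.000000 * 49.436828
= 24.7184

24.7184


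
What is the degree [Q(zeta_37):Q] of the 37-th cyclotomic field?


The degree equals Euler's totient phi(37).
37 = 37
phi(37) = 36

36


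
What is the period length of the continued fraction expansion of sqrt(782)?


Run the CF algorithm for sqrt(782).
a_0 = floor(sqrt(782)) = 27; set m_0=0, q_0=1.
Recurrence: m' = q*a - m,  q' = (d - m'^2)/q,  a' = floor((a_0 + m')/q').
  step 1: m=27, q=53, a=1
  step 2: m=26, q=2, a=26
  step 3: m=26, q=53, a=1
  step 4: m=27, q=1, a=54
a_4 = 2*a_0 = 54, so the period closes here.
sqrt(782) = [27; 1, 26, 1, 54]
Period length = 4

4


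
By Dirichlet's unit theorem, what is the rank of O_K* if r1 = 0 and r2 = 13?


By Dirichlet's unit theorem:
rank = r1 + r2 - 1
= 0 + 13 - 1
= 12

12


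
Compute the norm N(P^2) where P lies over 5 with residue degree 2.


N(P^a) = p^(a*f)
= 5^(2*2)
= 5^4
= 625

625


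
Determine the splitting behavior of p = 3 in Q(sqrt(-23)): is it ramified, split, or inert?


K = Q(sqrt(-23)). Since d mod 4 = 1, disc(K) = -23.
Check p | disc: -23 mod 3 = 1.
p does not divide disc. Compute Legendre symbol (d/p):
1^((3-1)/2) mod 3 = 1
(d/p) = 1, so p splits: (p) = P*P' with e=1, f=1, g=2.
Therefore p is split.

split


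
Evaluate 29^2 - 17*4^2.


x^2 - d*y^2
= 29^2 - 17*4^2
= 841 - 272
= 569

569


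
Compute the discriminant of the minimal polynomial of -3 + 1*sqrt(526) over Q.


The element -3 + 1*sqrt(526) has minimal polynomial:
x^2 + 6*x - 517
Discriminant = (6)^2 - 4*(-517)
= 36 + 2068
= 2104

2104


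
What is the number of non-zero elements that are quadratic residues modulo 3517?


For prime p, the number of non-zero quadratic residues is (p-1)/2.
= (3517-1)/2
= 1758

1758


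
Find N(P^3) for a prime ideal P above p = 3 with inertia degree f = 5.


N(P^a) = p^(a*f)
= 3^(3*5)
= 3^15
= 14348907

14348907
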